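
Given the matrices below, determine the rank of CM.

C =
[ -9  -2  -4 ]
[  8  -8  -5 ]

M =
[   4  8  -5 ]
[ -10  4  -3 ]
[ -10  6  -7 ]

First compute CM:
[[ 24, -104,  79],
 [162,   2,  19]]
Now row reduce the product.
R2 ← R2 − (27/4)·R1: [0, 704, -2057/4]
2 nonzero rows, so rank(CM) = 2.

2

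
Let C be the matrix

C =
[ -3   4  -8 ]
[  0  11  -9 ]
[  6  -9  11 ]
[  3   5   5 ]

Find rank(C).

3

Row reduce to echelon form.
R3 ← R3 + (2)·R1: [0, -1, -5]
R4 ← R4 + R1: [0, 9, -3]
R3 ← R3 + (1/11)·R2: [0, 0, -64/11]
R4 ← R4 − (9/11)·R2: [0, 0, 48/11]
R4 ← R4 + (3/4)·R3: [0, 0, 0]
Echelon form has 3 nonzero rows, so rank(C) = 3.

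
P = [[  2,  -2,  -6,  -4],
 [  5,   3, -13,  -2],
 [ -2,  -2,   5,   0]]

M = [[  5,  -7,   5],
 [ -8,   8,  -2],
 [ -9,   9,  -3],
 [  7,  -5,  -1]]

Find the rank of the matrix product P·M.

First compute PM:
[[ 52, -64,  36],
 [104, -118,  60],
 [-39,  43, -21]]
Now row reduce the product.
R2 ← R2 − (2)·R1: [0, 10, -12]
R3 ← R3 + (3/4)·R1: [0, -5, 6]
R3 ← R3 + (1/2)·R2: [0, 0, 0]
2 nonzero rows, so rank(PM) = 2.

2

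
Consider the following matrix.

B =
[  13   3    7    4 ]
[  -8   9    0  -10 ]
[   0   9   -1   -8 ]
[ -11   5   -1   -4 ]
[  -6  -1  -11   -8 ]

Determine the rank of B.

Row reduce to echelon form.
R2 ← R2 + (8/13)·R1: [0, 141/13, 56/13, -98/13]
R4 ← R4 + (11/13)·R1: [0, 98/13, 64/13, -8/13]
R5 ← R5 + (6/13)·R1: [0, 5/13, -101/13, -80/13]
R3 ← R3 − (39/47)·R2: [0, 0, -215/47, -82/47]
R4 ← R4 − (98/141)·R2: [0, 0, 272/141, 652/141]
R5 ← R5 − (5/141)·R2: [0, 0, -1117/141, -830/141]
R4 ← R4 + (272/645)·R3: [0, 0, 0, 836/215]
R5 ← R5 − (1117/645)·R3: [0, 0, 0, -616/215]
R5 ← R5 + (14/19)·R4: [0, 0, 0, 0]
Echelon form has 4 nonzero rows, so rank(B) = 4.

4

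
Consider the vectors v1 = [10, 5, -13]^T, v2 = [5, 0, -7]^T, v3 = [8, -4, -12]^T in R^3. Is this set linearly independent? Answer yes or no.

no

Form the matrix with these vectors as rows and row reduce.
R2 ← R2 − (1/2)·R1: [0, -5/2, -1/2]
R3 ← R3 − (4/5)·R1: [0, -8, -8/5]
R3 ← R3 − (16/5)·R2: [0, 0, 0]
2 nonzero rows, so the 3 vectors span a space of dimension 2.
Since 2 < 3, the vectors are linearly dependent.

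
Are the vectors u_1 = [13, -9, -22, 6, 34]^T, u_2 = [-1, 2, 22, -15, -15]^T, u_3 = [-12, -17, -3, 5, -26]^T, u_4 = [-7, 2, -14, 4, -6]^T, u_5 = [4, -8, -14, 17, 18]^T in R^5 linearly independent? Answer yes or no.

Form the matrix with these vectors as rows and row reduce.
R2 ← R2 + (1/13)·R1: [0, 17/13, 264/13, -189/13, -161/13]
R3 ← R3 + (12/13)·R1: [0, -329/13, -303/13, 137/13, 70/13]
R4 ← R4 + (7/13)·R1: [0, -37/13, -336/13, 94/13, 160/13]
R5 ← R5 − (4/13)·R1: [0, -68/13, -94/13, 197/13, 98/13]
R3 ← R3 + (329/17)·R2: [0, 0, 6285/17, -4604/17, -3983/17]
R4 ← R4 + (37/17)·R2: [0, 0, 312/17, -415/17, -249/17]
R5 ← R5 + (4)·R2: [0, 0, 74, -43, -42]
R4 ← R4 − (104/2095)·R3: [0, 0, 0, -22977/2095, -6319/2095]
R5 ← R5 − (1258/6285)·R3: [0, 0, 0, 70441/6285, 30772/6285]
R5 ← R5 + (70441/68931)·R4: [0, 0, 0, 0, 125027/68931]
5 nonzero rows, so the 5 vectors span a space of dimension 5.
Since 5 = 5, the vectors are linearly independent.

yes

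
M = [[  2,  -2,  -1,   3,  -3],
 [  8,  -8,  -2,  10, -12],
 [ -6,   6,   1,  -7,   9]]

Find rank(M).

Row reduce to echelon form.
R2 ← R2 − (4)·R1: [0, 0, 2, -2, 0]
R3 ← R3 + (3)·R1: [0, 0, -2, 2, 0]
R3 ← R3 + R2: [0, 0, 0, 0, 0]
Echelon form has 2 nonzero rows, so rank(M) = 2.

2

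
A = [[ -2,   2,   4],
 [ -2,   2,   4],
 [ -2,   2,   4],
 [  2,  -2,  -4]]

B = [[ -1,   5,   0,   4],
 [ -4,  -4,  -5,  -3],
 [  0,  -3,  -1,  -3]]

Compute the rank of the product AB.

First compute AB:
[[ -6, -30, -14, -26],
 [ -6, -30, -14, -26],
 [ -6, -30, -14, -26],
 [  6,  30,  14,  26]]
Now row reduce the product.
R2 ← R2 − R1: [0, 0, 0, 0]
R3 ← R3 − R1: [0, 0, 0, 0]
R4 ← R4 + R1: [0, 0, 0, 0]
1 nonzero row, so rank(AB) = 1.

1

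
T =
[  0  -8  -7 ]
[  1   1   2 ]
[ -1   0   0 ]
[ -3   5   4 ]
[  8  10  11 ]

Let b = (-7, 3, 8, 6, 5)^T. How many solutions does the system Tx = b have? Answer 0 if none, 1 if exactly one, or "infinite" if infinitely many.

Row reduce the augmented matrix [T | b].
Swap R1 ↔ R2
R3 ← R3 + R1: [0, 1, 2, 11]
R4 ← R4 + (3)·R1: [0, 8, 10, 15]
R5 ← R5 − (8)·R1: [0, 2, -5, -19]
R3 ← R3 + (1/8)·R2: [0, 0, 9/8, 81/8]
R4 ← R4 + R2: [0, 0, 3, 8]
R5 ← R5 + (1/4)·R2: [0, 0, -27/4, -83/4]
R4 ← R4 − (8/3)·R3: [0, 0, 0, -19]
R5 ← R5 + (6)·R3: [0, 0, 0, 40]
R5 ← R5 + (40/19)·R4: [0, 0, 0, 0]
The echelon form has 4 nonzero rows; the last pivot sits in the augmented column, so rank(T) = 3 but rank([T|b]) = 4.
Since the ranks differ, the system is inconsistent.
It has no solutions.

0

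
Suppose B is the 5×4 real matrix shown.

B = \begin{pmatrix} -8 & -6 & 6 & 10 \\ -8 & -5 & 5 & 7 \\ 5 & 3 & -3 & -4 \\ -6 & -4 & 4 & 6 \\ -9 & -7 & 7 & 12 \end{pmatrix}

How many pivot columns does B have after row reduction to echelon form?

2

Row reduce to echelon form.
R2 ← R2 − R1: [0, 1, -1, -3]
R3 ← R3 + (5/8)·R1: [0, -3/4, 3/4, 9/4]
R4 ← R4 − (3/4)·R1: [0, 1/2, -1/2, -3/2]
R5 ← R5 − (9/8)·R1: [0, -1/4, 1/4, 3/4]
R3 ← R3 + (3/4)·R2: [0, 0, 0, 0]
R4 ← R4 − (1/2)·R2: [0, 0, 0, 0]
R5 ← R5 + (1/4)·R2: [0, 0, 0, 0]
Echelon form has 2 nonzero rows, so rank(B) = 2.
Each nonzero row contributes one pivot column: 2 pivot columns.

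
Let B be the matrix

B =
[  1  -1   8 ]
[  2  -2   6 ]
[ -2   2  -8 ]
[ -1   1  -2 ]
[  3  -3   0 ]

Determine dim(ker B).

Row reduce to echelon form.
R2 ← R2 − (2)·R1: [0, 0, -10]
R3 ← R3 + (2)·R1: [0, 0, 8]
R4 ← R4 + R1: [0, 0, 6]
R5 ← R5 − (3)·R1: [0, 0, -24]
R3 ← R3 + (4/5)·R2: [0, 0, 0]
R4 ← R4 + (3/5)·R2: [0, 0, 0]
R5 ← R5 − (12/5)·R2: [0, 0, 0]
2 nonzero rows, so rank(B) = 2.
B has 3 columns; by rank–nullity, nullity = 3 − 2 = 1.

1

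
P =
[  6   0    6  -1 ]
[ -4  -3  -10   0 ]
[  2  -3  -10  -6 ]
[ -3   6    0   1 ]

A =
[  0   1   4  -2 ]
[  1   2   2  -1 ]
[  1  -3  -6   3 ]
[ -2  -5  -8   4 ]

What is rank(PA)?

3

First compute PA:
[[  8,  -7,  -4,   2],
 [-13,  20,  38, -19],
 [ -1,  56, 110, -55],
 [  4,   4,  -8,   4]]
Now row reduce the product.
R2 ← R2 + (13/8)·R1: [0, 69/8, 63/2, -63/4]
R3 ← R3 + (1/8)·R1: [0, 441/8, 219/2, -219/4]
R4 ← R4 − (1/2)·R1: [0, 15/2, -6, 3]
R3 ← R3 − (147/23)·R2: [0, 0, -2112/23, 1056/23]
R4 ← R4 − (20/23)·R2: [0, 0, -768/23, 384/23]
R4 ← R4 − (4/11)·R3: [0, 0, 0, 0]
3 nonzero rows, so rank(PA) = 3.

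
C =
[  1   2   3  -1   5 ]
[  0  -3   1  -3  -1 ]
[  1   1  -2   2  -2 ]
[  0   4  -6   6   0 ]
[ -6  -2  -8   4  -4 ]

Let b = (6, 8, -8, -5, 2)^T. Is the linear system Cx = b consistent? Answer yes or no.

no

Row reduce the augmented matrix [C | b].
R3 ← R3 − R1: [0, -1, -5, 3, -7, -14]
R5 ← R5 + (6)·R1: [0, 10, 10, -2, 26, 38]
R3 ← R3 − (1/3)·R2: [0, 0, -16/3, 4, -20/3, -50/3]
R4 ← R4 + (4/3)·R2: [0, 0, -14/3, 2, -4/3, 17/3]
R5 ← R5 + (10/3)·R2: [0, 0, 40/3, -12, 68/3, 194/3]
R4 ← R4 − (7/8)·R3: [0, 0, 0, -3/2, 9/2, 81/4]
R5 ← R5 + (5/2)·R3: [0, 0, 0, -2, 6, 23]
R5 ← R5 − (4/3)·R4: [0, 0, 0, 0, 0, -4]
The echelon form has 5 nonzero rows; the last pivot sits in the augmented column, so rank(C) = 4 but rank([C|b]) = 5.
Since the ranks differ, the system is inconsistent.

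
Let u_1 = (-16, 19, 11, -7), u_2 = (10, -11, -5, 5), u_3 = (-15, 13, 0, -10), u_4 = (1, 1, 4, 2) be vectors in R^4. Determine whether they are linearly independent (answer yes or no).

Form the matrix with these vectors as rows and row reduce.
R2 ← R2 + (5/8)·R1: [0, 7/8, 15/8, 5/8]
R3 ← R3 − (15/16)·R1: [0, -77/16, -165/16, -55/16]
R4 ← R4 + (1/16)·R1: [0, 35/16, 75/16, 25/16]
R3 ← R3 + (11/2)·R2: [0, 0, 0, 0]
R4 ← R4 − (5/2)·R2: [0, 0, 0, 0]
2 nonzero rows, so the 4 vectors span a space of dimension 2.
Since 2 < 4, the vectors are linearly dependent.

no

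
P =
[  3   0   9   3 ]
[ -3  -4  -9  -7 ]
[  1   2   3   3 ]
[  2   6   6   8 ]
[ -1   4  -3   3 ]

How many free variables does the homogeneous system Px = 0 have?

Row reduce to echelon form.
R2 ← R2 + R1: [0, -4, 0, -4]
R3 ← R3 − (1/3)·R1: [0, 2, 0, 2]
R4 ← R4 − (2/3)·R1: [0, 6, 0, 6]
R5 ← R5 + (1/3)·R1: [0, 4, 0, 4]
R3 ← R3 + (1/2)·R2: [0, 0, 0, 0]
R4 ← R4 + (3/2)·R2: [0, 0, 0, 0]
R5 ← R5 + R2: [0, 0, 0, 0]
2 nonzero rows, so rank(P) = 2.
P has 4 columns; by rank–nullity, nullity = 4 − 2 = 2.

2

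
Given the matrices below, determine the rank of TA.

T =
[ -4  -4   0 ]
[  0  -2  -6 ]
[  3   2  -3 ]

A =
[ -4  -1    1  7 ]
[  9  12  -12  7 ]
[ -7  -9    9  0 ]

First compute TA:
[[-20, -44,  44, -56],
 [ 24,  30, -30, -14],
 [ 27,  48, -48,  35]]
Now row reduce the product.
R2 ← R2 + (6/5)·R1: [0, -114/5, 114/5, -406/5]
R3 ← R3 + (27/20)·R1: [0, -57/5, 57/5, -203/5]
R3 ← R3 − (1/2)·R2: [0, 0, 0, 0]
2 nonzero rows, so rank(TA) = 2.

2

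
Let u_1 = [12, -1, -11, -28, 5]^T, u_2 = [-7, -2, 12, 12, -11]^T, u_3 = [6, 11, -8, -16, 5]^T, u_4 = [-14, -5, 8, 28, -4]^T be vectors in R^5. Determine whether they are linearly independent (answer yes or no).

Form the matrix with these vectors as rows and row reduce.
R2 ← R2 + (7/12)·R1: [0, -31/12, 67/12, -13/3, -97/12]
R3 ← R3 − (1/2)·R1: [0, 23/2, -5/2, -2, 5/2]
R4 ← R4 + (7/6)·R1: [0, -37/6, -29/6, -14/3, 11/6]
R3 ← R3 + (138/31)·R2: [0, 0, 693/31, -660/31, -1038/31]
R4 ← R4 − (74/31)·R2: [0, 0, -563/31, 176/31, 655/31]
R4 ← R4 + (563/693)·R3: [0, 0, 0, -244/21, -1403/231]
4 nonzero rows, so the 4 vectors span a space of dimension 4.
Since 4 = 4, the vectors are linearly independent.

yes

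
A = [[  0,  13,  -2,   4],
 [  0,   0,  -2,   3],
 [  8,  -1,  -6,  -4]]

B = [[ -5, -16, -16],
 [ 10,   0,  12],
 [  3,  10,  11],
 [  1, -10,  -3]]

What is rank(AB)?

3

First compute AB:
[[128, -60, 122],
 [ -3, -50, -31],
 [-72, -148, -194]]
Now row reduce the product.
R2 ← R2 + (3/128)·R1: [0, -1645/32, -1801/64]
R3 ← R3 + (9/16)·R1: [0, -727/4, -1003/8]
R3 ← R3 − (5816/1645)·R2: [0, 0, -42576/1645]
3 nonzero rows, so rank(AB) = 3.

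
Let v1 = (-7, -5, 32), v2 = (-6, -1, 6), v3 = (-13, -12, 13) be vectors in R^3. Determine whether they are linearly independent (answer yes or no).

yes

Form the matrix with these vectors as rows and row reduce.
R2 ← R2 − (6/7)·R1: [0, 23/7, -150/7]
R3 ← R3 − (13/7)·R1: [0, -19/7, -325/7]
R3 ← R3 + (19/23)·R2: [0, 0, -1475/23]
3 nonzero rows, so the 3 vectors span a space of dimension 3.
Since 3 = 3, the vectors are linearly independent.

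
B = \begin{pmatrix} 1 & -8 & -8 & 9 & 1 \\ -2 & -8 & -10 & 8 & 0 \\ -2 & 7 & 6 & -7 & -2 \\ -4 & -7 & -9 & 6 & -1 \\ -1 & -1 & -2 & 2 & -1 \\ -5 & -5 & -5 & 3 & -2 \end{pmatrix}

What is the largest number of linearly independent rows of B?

4

Row reduce to echelon form.
R2 ← R2 + (2)·R1: [0, -24, -26, 26, 2]
R3 ← R3 + (2)·R1: [0, -9, -10, 11, 0]
R4 ← R4 + (4)·R1: [0, -39, -41, 42, 3]
R5 ← R5 + R1: [0, -9, -10, 11, 0]
R6 ← R6 + (5)·R1: [0, -45, -45, 48, 3]
R3 ← R3 − (3/8)·R2: [0, 0, -1/4, 5/4, -3/4]
R4 ← R4 − (13/8)·R2: [0, 0, 5/4, -1/4, -1/4]
R5 ← R5 − (3/8)·R2: [0, 0, -1/4, 5/4, -3/4]
R6 ← R6 − (15/8)·R2: [0, 0, 15/4, -3/4, -3/4]
R4 ← R4 + (5)·R3: [0, 0, 0, 6, -4]
R5 ← R5 − R3: [0, 0, 0, 0, 0]
R6 ← R6 + (15)·R3: [0, 0, 0, 18, -12]
R6 ← R6 − (3)·R4: [0, 0, 0, 0, 0]
Echelon form has 4 nonzero rows, so rank(B) = 4.
The rank gives the maximum number of linearly independent rows: 4.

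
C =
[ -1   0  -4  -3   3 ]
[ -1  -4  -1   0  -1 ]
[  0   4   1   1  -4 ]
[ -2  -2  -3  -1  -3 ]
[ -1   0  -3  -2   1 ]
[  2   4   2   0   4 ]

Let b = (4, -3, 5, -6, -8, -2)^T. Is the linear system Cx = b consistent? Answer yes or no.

no

Row reduce the augmented matrix [C | b].
R2 ← R2 − R1: [0, -4, 3, 3, -4, -7]
R4 ← R4 − (2)·R1: [0, -2, 5, 5, -9, -14]
R5 ← R5 − R1: [0, 0, 1, 1, -2, -12]
R6 ← R6 + (2)·R1: [0, 4, -6, -6, 10, 6]
R3 ← R3 + R2: [0, 0, 4, 4, -8, -2]
R4 ← R4 − (1/2)·R2: [0, 0, 7/2, 7/2, -7, -21/2]
R6 ← R6 + R2: [0, 0, -3, -3, 6, -1]
R4 ← R4 − (7/8)·R3: [0, 0, 0, 0, 0, -35/4]
R5 ← R5 − (1/4)·R3: [0, 0, 0, 0, 0, -23/2]
R6 ← R6 + (3/4)·R3: [0, 0, 0, 0, 0, -5/2]
R5 ← R5 − (46/35)·R4: [0, 0, 0, 0, 0, 0]
R6 ← R6 − (2/7)·R4: [0, 0, 0, 0, 0, 0]
The echelon form has 4 nonzero rows; the last pivot sits in the augmented column, so rank(C) = 3 but rank([C|b]) = 4.
Since the ranks differ, the system is inconsistent.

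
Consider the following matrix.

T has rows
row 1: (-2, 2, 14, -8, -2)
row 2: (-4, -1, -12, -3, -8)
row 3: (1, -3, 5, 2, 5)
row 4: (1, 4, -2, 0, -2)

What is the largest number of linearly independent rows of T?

Row reduce to echelon form.
R2 ← R2 − (2)·R1: [0, -5, -40, 13, -4]
R3 ← R3 + (1/2)·R1: [0, -2, 12, -2, 4]
R4 ← R4 + (1/2)·R1: [0, 5, 5, -4, -3]
R3 ← R3 − (2/5)·R2: [0, 0, 28, -36/5, 28/5]
R4 ← R4 + R2: [0, 0, -35, 9, -7]
R4 ← R4 + (5/4)·R3: [0, 0, 0, 0, 0]
Echelon form has 3 nonzero rows, so rank(T) = 3.
The rank gives the maximum number of linearly independent rows: 3.

3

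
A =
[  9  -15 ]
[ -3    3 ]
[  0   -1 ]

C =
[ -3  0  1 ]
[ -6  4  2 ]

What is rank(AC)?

2

First compute AC:
[[ 63, -60, -21],
 [ -9,  12,   3],
 [  6,  -4,  -2]]
Now row reduce the product.
R2 ← R2 + (1/7)·R1: [0, 24/7, 0]
R3 ← R3 − (2/21)·R1: [0, 12/7, 0]
R3 ← R3 − (1/2)·R2: [0, 0, 0]
2 nonzero rows, so rank(AC) = 2.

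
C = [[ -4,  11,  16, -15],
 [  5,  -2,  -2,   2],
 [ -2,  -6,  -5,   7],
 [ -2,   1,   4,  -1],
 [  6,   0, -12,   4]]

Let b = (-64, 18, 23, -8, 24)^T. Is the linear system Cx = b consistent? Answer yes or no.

Row reduce the augmented matrix [C | b].
R2 ← R2 + (5/4)·R1: [0, 47/4, 18, -67/4, -62]
R3 ← R3 − (1/2)·R1: [0, -23/2, -13, 29/2, 55]
R4 ← R4 − (1/2)·R1: [0, -9/2, -4, 13/2, 24]
R5 ← R5 + (3/2)·R1: [0, 33/2, 12, -37/2, -72]
R3 ← R3 + (46/47)·R2: [0, 0, 217/47, -89/47, -267/47]
R4 ← R4 + (18/47)·R2: [0, 0, 136/47, 4/47, 12/47]
R5 ← R5 − (66/47)·R2: [0, 0, -624/47, 236/47, 708/47]
R4 ← R4 − (136/217)·R3: [0, 0, 0, 276/217, 828/217]
R5 ← R5 + (624/217)·R3: [0, 0, 0, -92/217, -276/217]
R5 ← R5 + (1/3)·R4: [0, 0, 0, 0, 0]
The echelon form has 4 nonzero rows, and every pivot lies in the first 4 columns, so rank(C) = rank([C|b]) = 4.
The system is consistent.

yes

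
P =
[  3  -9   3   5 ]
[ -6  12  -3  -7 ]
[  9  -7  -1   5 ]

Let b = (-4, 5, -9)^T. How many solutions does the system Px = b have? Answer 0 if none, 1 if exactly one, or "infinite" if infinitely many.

0

Row reduce the augmented matrix [P | b].
R2 ← R2 + (2)·R1: [0, -6, 3, 3, -3]
R3 ← R3 − (3)·R1: [0, 20, -10, -10, 3]
R3 ← R3 + (10/3)·R2: [0, 0, 0, 0, -7]
The echelon form has 3 nonzero rows; the last pivot sits in the augmented column, so rank(P) = 2 but rank([P|b]) = 3.
Since the ranks differ, the system is inconsistent.
It has no solutions.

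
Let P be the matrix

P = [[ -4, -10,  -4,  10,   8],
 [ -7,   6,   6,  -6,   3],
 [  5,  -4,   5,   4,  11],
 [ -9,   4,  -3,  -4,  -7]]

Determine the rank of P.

Row reduce to echelon form.
R2 ← R2 − (7/4)·R1: [0, 47/2, 13, -47/2, -11]
R3 ← R3 + (5/4)·R1: [0, -33/2, 0, 33/2, 21]
R4 ← R4 − (9/4)·R1: [0, 53/2, 6, -53/2, -25]
R3 ← R3 + (33/47)·R2: [0, 0, 429/47, 0, 624/47]
R4 ← R4 − (53/47)·R2: [0, 0, -407/47, 0, -592/47]
R4 ← R4 + (37/39)·R3: [0, 0, 0, 0, 0]
Echelon form has 3 nonzero rows, so rank(P) = 3.

3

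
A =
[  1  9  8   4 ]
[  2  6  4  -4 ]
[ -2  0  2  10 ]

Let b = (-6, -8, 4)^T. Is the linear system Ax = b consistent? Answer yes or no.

no

Row reduce the augmented matrix [A | b].
R2 ← R2 − (2)·R1: [0, -12, -12, -12, 4]
R3 ← R3 + (2)·R1: [0, 18, 18, 18, -8]
R3 ← R3 + (3/2)·R2: [0, 0, 0, 0, -2]
The echelon form has 3 nonzero rows; the last pivot sits in the augmented column, so rank(A) = 2 but rank([A|b]) = 3.
Since the ranks differ, the system is inconsistent.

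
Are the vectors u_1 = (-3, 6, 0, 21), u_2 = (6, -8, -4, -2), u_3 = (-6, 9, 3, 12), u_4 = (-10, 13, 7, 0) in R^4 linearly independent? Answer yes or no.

Form the matrix with these vectors as rows and row reduce.
R2 ← R2 + (2)·R1: [0, 4, -4, 40]
R3 ← R3 − (2)·R1: [0, -3, 3, -30]
R4 ← R4 − (10/3)·R1: [0, -7, 7, -70]
R3 ← R3 + (3/4)·R2: [0, 0, 0, 0]
R4 ← R4 + (7/4)·R2: [0, 0, 0, 0]
2 nonzero rows, so the 4 vectors span a space of dimension 2.
Since 2 < 4, the vectors are linearly dependent.

no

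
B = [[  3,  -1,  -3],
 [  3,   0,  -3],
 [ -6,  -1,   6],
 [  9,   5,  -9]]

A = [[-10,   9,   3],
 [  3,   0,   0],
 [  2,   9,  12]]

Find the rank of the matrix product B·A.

First compute BA:
[[-39,   0, -27],
 [-36,   0, -27],
 [ 69,   0,  54],
 [-93,   0, -81]]
Now row reduce the product.
R2 ← R2 − (12/13)·R1: [0, 0, -27/13]
R3 ← R3 + (23/13)·R1: [0, 0, 81/13]
R4 ← R4 − (31/13)·R1: [0, 0, -216/13]
R3 ← R3 + (3)·R2: [0, 0, 0]
R4 ← R4 − (8)·R2: [0, 0, 0]
2 nonzero rows, so rank(BA) = 2.

2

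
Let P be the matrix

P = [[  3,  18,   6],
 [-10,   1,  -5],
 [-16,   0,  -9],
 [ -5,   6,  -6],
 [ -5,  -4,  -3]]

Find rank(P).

Row reduce to echelon form.
R2 ← R2 + (10/3)·R1: [0, 61, 15]
R3 ← R3 + (16/3)·R1: [0, 96, 23]
R4 ← R4 + (5/3)·R1: [0, 36, 4]
R5 ← R5 + (5/3)·R1: [0, 26, 7]
R3 ← R3 − (96/61)·R2: [0, 0, -37/61]
R4 ← R4 − (36/61)·R2: [0, 0, -296/61]
R5 ← R5 − (26/61)·R2: [0, 0, 37/61]
R4 ← R4 − (8)·R3: [0, 0, 0]
R5 ← R5 + R3: [0, 0, 0]
Echelon form has 3 nonzero rows, so rank(P) = 3.

3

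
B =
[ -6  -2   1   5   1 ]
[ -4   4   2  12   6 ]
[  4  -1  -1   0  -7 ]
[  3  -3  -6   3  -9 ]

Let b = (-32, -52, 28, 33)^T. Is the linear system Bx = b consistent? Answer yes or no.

Row reduce the augmented matrix [B | b].
R2 ← R2 − (2/3)·R1: [0, 16/3, 4/3, 26/3, 16/3, -92/3]
R3 ← R3 + (2/3)·R1: [0, -7/3, -1/3, 10/3, -19/3, 20/3]
R4 ← R4 + (1/2)·R1: [0, -4, -11/2, 11/2, -17/2, 17]
R3 ← R3 + (7/16)·R2: [0, 0, 1/4, 57/8, -4, -27/4]
R4 ← R4 + (3/4)·R2: [0, 0, -9/2, 12, -9/2, -6]
R4 ← R4 + (18)·R3: [0, 0, 0, 561/4, -153/2, -255/2]
The echelon form has 4 nonzero rows, and every pivot lies in the first 5 columns, so rank(B) = rank([B|b]) = 4.
The system is consistent.

yes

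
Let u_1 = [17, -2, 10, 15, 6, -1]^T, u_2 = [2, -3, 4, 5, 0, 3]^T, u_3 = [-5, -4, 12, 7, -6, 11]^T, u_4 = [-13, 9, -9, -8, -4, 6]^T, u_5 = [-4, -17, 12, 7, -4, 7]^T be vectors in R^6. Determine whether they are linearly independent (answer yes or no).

Form the matrix with these vectors as rows and row reduce.
R2 ← R2 − (2/17)·R1: [0, -47/17, 48/17, 55/17, -12/17, 53/17]
R3 ← R3 + (5/17)·R1: [0, -78/17, 254/17, 194/17, -72/17, 182/17]
R4 ← R4 + (13/17)·R1: [0, 127/17, -23/17, 59/17, 10/17, 89/17]
R5 ← R5 + (4/17)·R1: [0, -297/17, 244/17, 179/17, -44/17, 115/17]
R3 ← R3 − (78/47)·R2: [0, 0, 482/47, 284/47, -144/47, 260/47]
R4 ← R4 + (127/47)·R2: [0, 0, 295/47, 574/47, -62/47, 642/47]
R5 ← R5 − (297/47)·R2: [0, 0, -164/47, -466/47, 88/47, -608/47]
R4 ← R4 − (295/482)·R3: [0, 0, 0, 2052/241, 134/241, 2476/241]
R5 ← R5 + (82/241)·R3: [0, 0, 0, -1894/241, 200/241, -2664/241]
R5 ← R5 + (947/1026)·R4: [0, 0, 0, 0, 689/513, -806/513]
5 nonzero rows, so the 5 vectors span a space of dimension 5.
Since 5 = 5, the vectors are linearly independent.

yes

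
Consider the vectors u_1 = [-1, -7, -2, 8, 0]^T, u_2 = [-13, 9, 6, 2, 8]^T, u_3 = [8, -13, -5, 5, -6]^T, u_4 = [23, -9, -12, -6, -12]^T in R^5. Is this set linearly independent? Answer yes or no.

no

Form the matrix with these vectors as rows and row reduce.
R2 ← R2 − (13)·R1: [0, 100, 32, -102, 8]
R3 ← R3 + (8)·R1: [0, -69, -21, 69, -6]
R4 ← R4 + (23)·R1: [0, -170, -58, 178, -12]
R3 ← R3 + (69/100)·R2: [0, 0, 27/25, -69/50, -12/25]
R4 ← R4 + (17/10)·R2: [0, 0, -18/5, 23/5, 8/5]
R4 ← R4 + (10/3)·R3: [0, 0, 0, 0, 0]
3 nonzero rows, so the 4 vectors span a space of dimension 3.
Since 3 < 4, the vectors are linearly dependent.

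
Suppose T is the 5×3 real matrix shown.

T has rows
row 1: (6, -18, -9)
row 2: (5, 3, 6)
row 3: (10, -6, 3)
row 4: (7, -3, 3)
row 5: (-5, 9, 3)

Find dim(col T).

Row reduce to echelon form.
R2 ← R2 − (5/6)·R1: [0, 18, 27/2]
R3 ← R3 − (5/3)·R1: [0, 24, 18]
R4 ← R4 − (7/6)·R1: [0, 18, 27/2]
R5 ← R5 + (5/6)·R1: [0, -6, -9/2]
R3 ← R3 − (4/3)·R2: [0, 0, 0]
R4 ← R4 − R2: [0, 0, 0]
R5 ← R5 + (1/3)·R2: [0, 0, 0]
Echelon form has 2 nonzero rows, so rank(T) = 2.
The column space has dimension equal to the rank: 2.

2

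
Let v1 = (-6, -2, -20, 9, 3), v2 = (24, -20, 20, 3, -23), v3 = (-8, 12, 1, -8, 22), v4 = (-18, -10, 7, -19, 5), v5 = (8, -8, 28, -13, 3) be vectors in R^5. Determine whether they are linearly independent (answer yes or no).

Form the matrix with these vectors as rows and row reduce.
R2 ← R2 + (4)·R1: [0, -28, -60, 39, -11]
R3 ← R3 − (4/3)·R1: [0, 44/3, 83/3, -20, 18]
R4 ← R4 − (3)·R1: [0, -4, 67, -46, -4]
R5 ← R5 + (4/3)·R1: [0, -32/3, 4/3, -1, 7]
R3 ← R3 + (11/21)·R2: [0, 0, -79/21, 3/7, 257/21]
R4 ← R4 − (1/7)·R2: [0, 0, 529/7, -361/7, -17/7]
R5 ← R5 − (8/21)·R2: [0, 0, 508/21, -111/7, 235/21]
R4 ← R4 + (1587/79)·R3: [0, 0, 0, -3394/79, 19230/79]
R5 ← R5 + (508/79)·R3: [0, 0, 0, -1035/79, 7101/79]
R5 ← R5 − (1035/3394)·R4: [0, 0, 0, 0, 26568/1697]
5 nonzero rows, so the 5 vectors span a space of dimension 5.
Since 5 = 5, the vectors are linearly independent.

yes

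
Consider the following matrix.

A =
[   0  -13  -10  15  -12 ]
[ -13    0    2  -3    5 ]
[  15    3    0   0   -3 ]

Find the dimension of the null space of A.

3

Row reduce to echelon form.
Swap R1 ↔ R2
R3 ← R3 + (15/13)·R1: [0, 3, 30/13, -45/13, 36/13]
R3 ← R3 + (3/13)·R2: [0, 0, 0, 0, 0]
2 nonzero rows, so rank(A) = 2.
A has 5 columns; by rank–nullity, nullity = 5 − 2 = 3.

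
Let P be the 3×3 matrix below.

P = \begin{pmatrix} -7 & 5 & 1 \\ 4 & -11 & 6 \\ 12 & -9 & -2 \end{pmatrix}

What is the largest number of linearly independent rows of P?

Row reduce to echelon form.
R2 ← R2 + (4/7)·R1: [0, -57/7, 46/7]
R3 ← R3 + (12/7)·R1: [0, -3/7, -2/7]
R3 ← R3 − (1/19)·R2: [0, 0, -12/19]
Echelon form has 3 nonzero rows, so rank(P) = 3.
The rank gives the maximum number of linearly independent rows: 3.

3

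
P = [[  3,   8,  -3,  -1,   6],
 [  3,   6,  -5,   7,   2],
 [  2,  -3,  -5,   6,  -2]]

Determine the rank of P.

Row reduce to echelon form.
R2 ← R2 − R1: [0, -2, -2, 8, -4]
R3 ← R3 − (2/3)·R1: [0, -25/3, -3, 20/3, -6]
R3 ← R3 − (25/6)·R2: [0, 0, 16/3, -80/3, 32/3]
Echelon form has 3 nonzero rows, so rank(P) = 3.

3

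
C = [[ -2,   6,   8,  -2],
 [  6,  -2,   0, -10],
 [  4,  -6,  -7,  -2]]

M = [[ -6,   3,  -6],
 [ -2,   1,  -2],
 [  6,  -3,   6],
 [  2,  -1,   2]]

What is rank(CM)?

1

First compute CM:
[[ 44, -22,  44],
 [-52,  26, -52],
 [-58,  29, -58]]
Now row reduce the product.
R2 ← R2 + (13/11)·R1: [0, 0, 0]
R3 ← R3 + (29/22)·R1: [0, 0, 0]
1 nonzero row, so rank(CM) = 1.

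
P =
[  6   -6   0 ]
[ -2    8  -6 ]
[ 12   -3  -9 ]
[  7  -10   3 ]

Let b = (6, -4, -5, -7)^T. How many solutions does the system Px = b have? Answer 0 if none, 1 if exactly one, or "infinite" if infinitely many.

0

Row reduce the augmented matrix [P | b].
R2 ← R2 + (1/3)·R1: [0, 6, -6, -2]
R3 ← R3 − (2)·R1: [0, 9, -9, -17]
R4 ← R4 − (7/6)·R1: [0, -3, 3, -14]
R3 ← R3 − (3/2)·R2: [0, 0, 0, -14]
R4 ← R4 + (1/2)·R2: [0, 0, 0, -15]
R4 ← R4 − (15/14)·R3: [0, 0, 0, 0]
The echelon form has 3 nonzero rows; the last pivot sits in the augmented column, so rank(P) = 2 but rank([P|b]) = 3.
Since the ranks differ, the system is inconsistent.
It has no solutions.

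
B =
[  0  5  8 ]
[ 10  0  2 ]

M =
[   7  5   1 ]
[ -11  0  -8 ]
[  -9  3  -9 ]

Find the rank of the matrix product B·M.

First compute BM:
[[-127,  24, -112],
 [ 52,  56,  -8]]
Now row reduce the product.
R2 ← R2 + (52/127)·R1: [0, 8360/127, -6840/127]
2 nonzero rows, so rank(BM) = 2.

2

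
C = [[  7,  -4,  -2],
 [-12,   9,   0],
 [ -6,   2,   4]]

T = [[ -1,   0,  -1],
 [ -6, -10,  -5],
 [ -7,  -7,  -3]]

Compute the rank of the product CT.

First compute CT:
[[ 31,  54,  19],
 [-42, -90, -33],
 [-34, -48, -16]]
Now row reduce the product.
R2 ← R2 + (42/31)·R1: [0, -522/31, -225/31]
R3 ← R3 + (34/31)·R1: [0, 348/31, 150/31]
R3 ← R3 + (2/3)·R2: [0, 0, 0]
2 nonzero rows, so rank(CT) = 2.

2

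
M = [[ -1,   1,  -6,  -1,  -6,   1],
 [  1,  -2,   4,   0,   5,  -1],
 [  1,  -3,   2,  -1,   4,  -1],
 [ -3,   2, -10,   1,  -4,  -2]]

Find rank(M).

Row reduce to echelon form.
R2 ← R2 + R1: [0, -1, -2, -1, -1, 0]
R3 ← R3 + R1: [0, -2, -4, -2, -2, 0]
R4 ← R4 − (3)·R1: [0, -1, 8, 4, 14, -5]
R3 ← R3 − (2)·R2: [0, 0, 0, 0, 0, 0]
R4 ← R4 − R2: [0, 0, 10, 5, 15, -5]
Swap R3 ↔ R4
Echelon form has 3 nonzero rows, so rank(M) = 3.

3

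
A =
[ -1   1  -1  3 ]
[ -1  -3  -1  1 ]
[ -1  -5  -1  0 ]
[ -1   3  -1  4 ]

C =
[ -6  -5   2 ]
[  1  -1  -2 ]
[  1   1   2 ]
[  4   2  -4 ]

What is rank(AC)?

First compute AC:
[[ 18,   9, -18],
 [  6,   9,  -2],
 [  0,   9,   6],
 [ 24,   9, -26]]
Now row reduce the product.
R2 ← R2 − (1/3)·R1: [0, 6, 4]
R4 ← R4 − (4/3)·R1: [0, -3, -2]
R3 ← R3 − (3/2)·R2: [0, 0, 0]
R4 ← R4 + (1/2)·R2: [0, 0, 0]
2 nonzero rows, so rank(AC) = 2.

2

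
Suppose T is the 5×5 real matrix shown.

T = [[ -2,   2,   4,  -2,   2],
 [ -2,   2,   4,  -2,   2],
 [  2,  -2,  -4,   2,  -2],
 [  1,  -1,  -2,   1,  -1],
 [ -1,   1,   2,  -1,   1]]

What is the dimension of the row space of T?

Row reduce to echelon form.
R2 ← R2 − R1: [0, 0, 0, 0, 0]
R3 ← R3 + R1: [0, 0, 0, 0, 0]
R4 ← R4 + (1/2)·R1: [0, 0, 0, 0, 0]
R5 ← R5 − (1/2)·R1: [0, 0, 0, 0, 0]
Echelon form has 1 nonzero row, so rank(T) = 1.
The row space has dimension equal to the rank: 1.

1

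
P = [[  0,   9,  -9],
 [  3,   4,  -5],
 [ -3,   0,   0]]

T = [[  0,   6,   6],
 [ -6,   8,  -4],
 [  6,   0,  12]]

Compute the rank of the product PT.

First compute PT:
[[-108,  72, -144],
 [-54,  50, -58],
 [  0, -18, -18]]
Now row reduce the product.
R2 ← R2 − (1/2)·R1: [0, 14, 14]
R3 ← R3 + (9/7)·R2: [0, 0, 0]
2 nonzero rows, so rank(PT) = 2.

2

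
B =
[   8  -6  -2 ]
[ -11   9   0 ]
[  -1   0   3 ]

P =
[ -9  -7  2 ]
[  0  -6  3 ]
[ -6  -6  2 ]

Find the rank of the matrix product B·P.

2

First compute BP:
[[-60,  -8,  -6],
 [ 99,  23,   5],
 [ -9, -11,   4]]
Now row reduce the product.
R2 ← R2 + (33/20)·R1: [0, 49/5, -49/10]
R3 ← R3 − (3/20)·R1: [0, -49/5, 49/10]
R3 ← R3 + R2: [0, 0, 0]
2 nonzero rows, so rank(BP) = 2.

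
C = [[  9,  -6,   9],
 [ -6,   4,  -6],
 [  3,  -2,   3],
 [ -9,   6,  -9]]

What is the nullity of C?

2

Row reduce to echelon form.
R2 ← R2 + (2/3)·R1: [0, 0, 0]
R3 ← R3 − (1/3)·R1: [0, 0, 0]
R4 ← R4 + R1: [0, 0, 0]
1 nonzero row, so rank(C) = 1.
C has 3 columns; by rank–nullity, nullity = 3 − 1 = 2.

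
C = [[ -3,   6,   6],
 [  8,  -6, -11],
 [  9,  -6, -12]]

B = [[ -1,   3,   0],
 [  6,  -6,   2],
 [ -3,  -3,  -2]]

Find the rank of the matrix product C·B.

First compute CB:
[[ 21, -63,   0],
 [-11,  93,  10],
 [ -9,  99,  12]]
Now row reduce the product.
R2 ← R2 + (11/21)·R1: [0, 60, 10]
R3 ← R3 + (3/7)·R1: [0, 72, 12]
R3 ← R3 − (6/5)·R2: [0, 0, 0]
2 nonzero rows, so rank(CB) = 2.

2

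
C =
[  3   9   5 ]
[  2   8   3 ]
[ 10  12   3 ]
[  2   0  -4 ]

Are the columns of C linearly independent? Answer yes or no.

yes

Row reduce C to echelon form.
R2 ← R2 − (2/3)·R1: [0, 2, -1/3]
R3 ← R3 − (10/3)·R1: [0, -18, -41/3]
R4 ← R4 − (2/3)·R1: [0, -6, -22/3]
R3 ← R3 + (9)·R2: [0, 0, -50/3]
R4 ← R4 + (3)·R2: [0, 0, -25/3]
R4 ← R4 − (1/2)·R3: [0, 0, 0]
3 pivots among 3 columns.
Every column is a pivot column, so the columns are linearly independent.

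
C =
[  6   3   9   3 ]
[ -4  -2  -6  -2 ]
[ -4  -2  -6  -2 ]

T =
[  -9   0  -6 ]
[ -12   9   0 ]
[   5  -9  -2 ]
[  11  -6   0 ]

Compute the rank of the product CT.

First compute CT:
[[-12, -72, -54],
 [  8,  48,  36],
 [  8,  48,  36]]
Now row reduce the product.
R2 ← R2 + (2/3)·R1: [0, 0, 0]
R3 ← R3 + (2/3)·R1: [0, 0, 0]
1 nonzero row, so rank(CT) = 1.

1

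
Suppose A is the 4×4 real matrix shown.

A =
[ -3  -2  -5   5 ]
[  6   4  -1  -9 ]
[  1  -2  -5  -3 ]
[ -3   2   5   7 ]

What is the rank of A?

3

Row reduce to echelon form.
R2 ← R2 + (2)·R1: [0, 0, -11, 1]
R3 ← R3 + (1/3)·R1: [0, -8/3, -20/3, -4/3]
R4 ← R4 − R1: [0, 4, 10, 2]
Swap R2 ↔ R3
R4 ← R4 + (3/2)·R2: [0, 0, 0, 0]
Echelon form has 3 nonzero rows, so rank(A) = 3.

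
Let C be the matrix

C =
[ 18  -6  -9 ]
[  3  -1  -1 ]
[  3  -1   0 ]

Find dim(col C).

2

Row reduce to echelon form.
R2 ← R2 − (1/6)·R1: [0, 0, 1/2]
R3 ← R3 − (1/6)·R1: [0, 0, 3/2]
R3 ← R3 − (3)·R2: [0, 0, 0]
Echelon form has 2 nonzero rows, so rank(C) = 2.
The column space has dimension equal to the rank: 2.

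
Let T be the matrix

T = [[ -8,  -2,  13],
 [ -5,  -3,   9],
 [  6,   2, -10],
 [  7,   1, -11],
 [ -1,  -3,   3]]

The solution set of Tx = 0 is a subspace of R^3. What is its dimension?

Row reduce to echelon form.
R2 ← R2 − (5/8)·R1: [0, -7/4, 7/8]
R3 ← R3 + (3/4)·R1: [0, 1/2, -1/4]
R4 ← R4 + (7/8)·R1: [0, -3/4, 3/8]
R5 ← R5 − (1/8)·R1: [0, -11/4, 11/8]
R3 ← R3 + (2/7)·R2: [0, 0, 0]
R4 ← R4 − (3/7)·R2: [0, 0, 0]
R5 ← R5 − (11/7)·R2: [0, 0, 0]
2 nonzero rows, so rank(T) = 2.
T has 3 columns; by rank–nullity, nullity = 3 − 2 = 1.

1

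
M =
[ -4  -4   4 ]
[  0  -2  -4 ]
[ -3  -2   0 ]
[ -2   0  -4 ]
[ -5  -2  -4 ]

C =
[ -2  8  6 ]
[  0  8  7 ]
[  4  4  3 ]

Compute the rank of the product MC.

3

First compute MC:
[[ 24, -48, -40],
 [-16, -32, -26],
 [  6, -40, -32],
 [-12, -32, -24],
 [ -6, -72, -56]]
Now row reduce the product.
R2 ← R2 + (2/3)·R1: [0, -64, -158/3]
R3 ← R3 − (1/4)·R1: [0, -28, -22]
R4 ← R4 + (1/2)·R1: [0, -56, -44]
R5 ← R5 + (1/4)·R1: [0, -84, -66]
R3 ← R3 − (7/16)·R2: [0, 0, 25/24]
R4 ← R4 − (7/8)·R2: [0, 0, 25/12]
R5 ← R5 − (21/16)·R2: [0, 0, 25/8]
R4 ← R4 − (2)·R3: [0, 0, 0]
R5 ← R5 − (3)·R3: [0, 0, 0]
3 nonzero rows, so rank(MC) = 3.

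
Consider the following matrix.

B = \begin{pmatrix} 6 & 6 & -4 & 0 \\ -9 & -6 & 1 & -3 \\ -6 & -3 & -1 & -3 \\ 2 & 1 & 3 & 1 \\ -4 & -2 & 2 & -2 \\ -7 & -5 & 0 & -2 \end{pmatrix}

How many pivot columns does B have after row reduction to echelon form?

Row reduce to echelon form.
R2 ← R2 + (3/2)·R1: [0, 3, -5, -3]
R3 ← R3 + R1: [0, 3, -5, -3]
R4 ← R4 − (1/3)·R1: [0, -1, 13/3, 1]
R5 ← R5 + (2/3)·R1: [0, 2, -2/3, -2]
R6 ← R6 + (7/6)·R1: [0, 2, -14/3, -2]
R3 ← R3 − R2: [0, 0, 0, 0]
R4 ← R4 + (1/3)·R2: [0, 0, 8/3, 0]
R5 ← R5 − (2/3)·R2: [0, 0, 8/3, 0]
R6 ← R6 − (2/3)·R2: [0, 0, -4/3, 0]
Swap R3 ↔ R4
R5 ← R5 − R3: [0, 0, 0, 0]
R6 ← R6 + (1/2)·R3: [0, 0, 0, 0]
Echelon form has 3 nonzero rows, so rank(B) = 3.
Each nonzero row contributes one pivot column: 3 pivot columns.

3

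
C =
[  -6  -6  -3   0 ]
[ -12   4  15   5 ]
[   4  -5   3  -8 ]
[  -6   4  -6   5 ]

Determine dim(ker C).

Row reduce to echelon form.
R2 ← R2 − (2)·R1: [0, 16, 21, 5]
R3 ← R3 + (2/3)·R1: [0, -9, 1, -8]
R4 ← R4 − R1: [0, 10, -3, 5]
R3 ← R3 + (9/16)·R2: [0, 0, 205/16, -83/16]
R4 ← R4 − (5/8)·R2: [0, 0, -129/8, 15/8]
R4 ← R4 + (258/205)·R3: [0, 0, 0, -954/205]
4 nonzero rows, so rank(C) = 4.
C has 4 columns; by rank–nullity, nullity = 4 − 4 = 0.

0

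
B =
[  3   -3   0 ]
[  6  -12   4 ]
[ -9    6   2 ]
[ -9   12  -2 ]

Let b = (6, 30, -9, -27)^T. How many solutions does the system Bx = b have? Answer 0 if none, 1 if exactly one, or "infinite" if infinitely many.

infinite

Row reduce the augmented matrix [B | b].
R2 ← R2 − (2)·R1: [0, -6, 4, 18]
R3 ← R3 + (3)·R1: [0, -3, 2, 9]
R4 ← R4 + (3)·R1: [0, 3, -2, -9]
R3 ← R3 − (1/2)·R2: [0, 0, 0, 0]
R4 ← R4 + (1/2)·R2: [0, 0, 0, 0]
The echelon form has 2 nonzero rows, and every pivot lies in the first 3 columns, so rank(B) = rank([B|b]) = 2.
The system is consistent.
rank = 2 < 3 unknowns, so there are infinitely many solutions.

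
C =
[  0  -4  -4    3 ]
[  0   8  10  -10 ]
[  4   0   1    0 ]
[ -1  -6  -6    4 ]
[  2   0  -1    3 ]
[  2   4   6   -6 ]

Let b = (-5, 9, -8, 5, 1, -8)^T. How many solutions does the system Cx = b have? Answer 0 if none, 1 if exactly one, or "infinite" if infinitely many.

0

Row reduce the augmented matrix [C | b].
Swap R1 ↔ R3
R4 ← R4 + (1/4)·R1: [0, -6, -23/4, 4, 3]
R5 ← R5 − (1/2)·R1: [0, 0, -3/2, 3, 5]
R6 ← R6 − (1/2)·R1: [0, 4, 11/2, -6, -4]
R3 ← R3 + (1/2)·R2: [0, 0, 1, -2, -1/2]
R4 ← R4 + (3/4)·R2: [0, 0, 7/4, -7/2, 39/4]
R6 ← R6 − (1/2)·R2: [0, 0, 1/2, -1, -17/2]
R4 ← R4 − (7/4)·R3: [0, 0, 0, 0, 85/8]
R5 ← R5 + (3/2)·R3: [0, 0, 0, 0, 17/4]
R6 ← R6 − (1/2)·R3: [0, 0, 0, 0, -33/4]
R5 ← R5 − (2/5)·R4: [0, 0, 0, 0, 0]
R6 ← R6 + (66/85)·R4: [0, 0, 0, 0, 0]
The echelon form has 4 nonzero rows; the last pivot sits in the augmented column, so rank(C) = 3 but rank([C|b]) = 4.
Since the ranks differ, the system is inconsistent.
It has no solutions.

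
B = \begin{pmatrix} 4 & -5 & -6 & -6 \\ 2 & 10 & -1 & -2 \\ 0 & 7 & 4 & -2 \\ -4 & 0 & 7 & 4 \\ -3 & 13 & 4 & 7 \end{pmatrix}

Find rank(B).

Row reduce to echelon form.
R2 ← R2 − (1/2)·R1: [0, 25/2, 2, 1]
R4 ← R4 + R1: [0, -5, 1, -2]
R5 ← R5 + (3/4)·R1: [0, 37/4, -1/2, 5/2]
R3 ← R3 − (14/25)·R2: [0, 0, 72/25, -64/25]
R4 ← R4 + (2/5)·R2: [0, 0, 9/5, -8/5]
R5 ← R5 − (37/50)·R2: [0, 0, -99/50, 44/25]
R4 ← R4 − (5/8)·R3: [0, 0, 0, 0]
R5 ← R5 + (11/16)·R3: [0, 0, 0, 0]
Echelon form has 3 nonzero rows, so rank(B) = 3.

3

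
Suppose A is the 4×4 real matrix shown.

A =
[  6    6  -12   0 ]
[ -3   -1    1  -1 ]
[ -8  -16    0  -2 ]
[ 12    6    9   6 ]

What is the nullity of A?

1

Row reduce to echelon form.
R2 ← R2 + (1/2)·R1: [0, 2, -5, -1]
R3 ← R3 + (4/3)·R1: [0, -8, -16, -2]
R4 ← R4 − (2)·R1: [0, -6, 33, 6]
R3 ← R3 + (4)·R2: [0, 0, -36, -6]
R4 ← R4 + (3)·R2: [0, 0, 18, 3]
R4 ← R4 + (1/2)·R3: [0, 0, 0, 0]
3 nonzero rows, so rank(A) = 3.
A has 4 columns; by rank–nullity, nullity = 4 − 3 = 1.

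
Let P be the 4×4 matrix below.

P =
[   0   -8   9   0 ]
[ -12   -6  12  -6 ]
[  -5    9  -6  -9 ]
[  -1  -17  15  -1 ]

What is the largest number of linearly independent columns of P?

Row reduce to echelon form.
Swap R1 ↔ R2
R3 ← R3 − (5/12)·R1: [0, 23/2, -11, -13/2]
R4 ← R4 − (1/12)·R1: [0, -33/2, 14, -1/2]
R3 ← R3 + (23/16)·R2: [0, 0, 31/16, -13/2]
R4 ← R4 − (33/16)·R2: [0, 0, -73/16, -1/2]
R4 ← R4 + (73/31)·R3: [0, 0, 0, -490/31]
Echelon form has 4 nonzero rows, so rank(P) = 4.
The rank gives the maximum number of linearly independent columns: 4.

4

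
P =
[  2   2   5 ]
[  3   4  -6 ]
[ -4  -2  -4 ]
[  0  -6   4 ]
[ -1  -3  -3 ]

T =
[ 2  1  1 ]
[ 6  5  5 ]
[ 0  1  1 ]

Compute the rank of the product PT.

First compute PT:
[[ 16,  17,  17],
 [ 30,  17,  17],
 [-20, -18, -18],
 [-36, -26, -26],
 [-20, -19, -19]]
Now row reduce the product.
R2 ← R2 − (15/8)·R1: [0, -119/8, -119/8]
R3 ← R3 + (5/4)·R1: [0, 13/4, 13/4]
R4 ← R4 + (9/4)·R1: [0, 49/4, 49/4]
R5 ← R5 + (5/4)·R1: [0, 9/4, 9/4]
R3 ← R3 + (26/119)·R2: [0, 0, 0]
R4 ← R4 + (14/17)·R2: [0, 0, 0]
R5 ← R5 + (18/119)·R2: [0, 0, 0]
2 nonzero rows, so rank(PT) = 2.

2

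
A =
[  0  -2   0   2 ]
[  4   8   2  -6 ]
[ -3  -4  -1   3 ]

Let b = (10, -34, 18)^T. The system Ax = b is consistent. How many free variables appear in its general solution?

Row reduce the augmented matrix [A | b].
Swap R1 ↔ R2
R3 ← R3 + (3/4)·R1: [0, 2, 1/2, -3/2, -15/2]
R3 ← R3 + R2: [0, 0, 1/2, 1/2, 5/2]
The echelon form has 3 nonzero rows, and every pivot lies in the first 4 columns, so rank(A) = rank([A|b]) = 3.
The system is consistent.
Free variables = (unknowns) − (rank) = 4 − 3 = 1.

1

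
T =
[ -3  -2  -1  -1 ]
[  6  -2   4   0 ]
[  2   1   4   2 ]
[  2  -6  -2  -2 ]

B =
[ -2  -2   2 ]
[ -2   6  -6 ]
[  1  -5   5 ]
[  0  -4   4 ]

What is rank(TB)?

2

First compute TB:
[[  9,   3,  -3],
 [ -4, -44,  44],
 [ -2, -26,  26],
 [  6, -22,  22]]
Now row reduce the product.
R2 ← R2 + (4/9)·R1: [0, -128/3, 128/3]
R3 ← R3 + (2/9)·R1: [0, -76/3, 76/3]
R4 ← R4 − (2/3)·R1: [0, -24, 24]
R3 ← R3 − (19/32)·R2: [0, 0, 0]
R4 ← R4 − (9/16)·R2: [0, 0, 0]
2 nonzero rows, so rank(TB) = 2.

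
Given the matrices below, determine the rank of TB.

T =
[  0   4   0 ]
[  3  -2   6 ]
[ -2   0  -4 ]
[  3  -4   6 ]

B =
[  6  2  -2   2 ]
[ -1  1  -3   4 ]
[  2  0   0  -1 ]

First compute TB:
[[ -4,   4, -12,  16],
 [ 32,   4,   0,  -8],
 [-20,  -4,   4,   0],
 [ 34,   2,   6, -16]]
Now row reduce the product.
R2 ← R2 + (8)·R1: [0, 36, -96, 120]
R3 ← R3 − (5)·R1: [0, -24, 64, -80]
R4 ← R4 + (17/2)·R1: [0, 36, -96, 120]
R3 ← R3 + (2/3)·R2: [0, 0, 0, 0]
R4 ← R4 − R2: [0, 0, 0, 0]
2 nonzero rows, so rank(TB) = 2.

2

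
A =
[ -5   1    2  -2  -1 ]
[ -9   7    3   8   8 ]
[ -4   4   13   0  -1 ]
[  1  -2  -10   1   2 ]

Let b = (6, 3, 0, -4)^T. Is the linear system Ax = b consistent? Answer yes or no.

no

Row reduce the augmented matrix [A | b].
R2 ← R2 − (9/5)·R1: [0, 26/5, -3/5, 58/5, 49/5, -39/5]
R3 ← R3 − (4/5)·R1: [0, 16/5, 57/5, 8/5, -1/5, -24/5]
R4 ← R4 + (1/5)·R1: [0, -9/5, -48/5, 3/5, 9/5, -14/5]
R3 ← R3 − (8/13)·R2: [0, 0, 153/13, -72/13, -81/13, 0]
R4 ← R4 + (9/26)·R2: [0, 0, -255/26, 60/13, 135/26, -11/2]
R4 ← R4 + (5/6)·R3: [0, 0, 0, 0, 0, -11/2]
The echelon form has 4 nonzero rows; the last pivot sits in the augmented column, so rank(A) = 3 but rank([A|b]) = 4.
Since the ranks differ, the system is inconsistent.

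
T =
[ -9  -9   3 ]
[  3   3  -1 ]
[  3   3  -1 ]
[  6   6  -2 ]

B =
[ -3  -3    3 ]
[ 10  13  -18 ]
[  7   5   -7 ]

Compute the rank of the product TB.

First compute TB:
[[-42, -75, 114],
 [ 14,  25, -38],
 [ 14,  25, -38],
 [ 28,  50, -76]]
Now row reduce the product.
R2 ← R2 + (1/3)·R1: [0, 0, 0]
R3 ← R3 + (1/3)·R1: [0, 0, 0]
R4 ← R4 + (2/3)·R1: [0, 0, 0]
1 nonzero row, so rank(TB) = 1.

1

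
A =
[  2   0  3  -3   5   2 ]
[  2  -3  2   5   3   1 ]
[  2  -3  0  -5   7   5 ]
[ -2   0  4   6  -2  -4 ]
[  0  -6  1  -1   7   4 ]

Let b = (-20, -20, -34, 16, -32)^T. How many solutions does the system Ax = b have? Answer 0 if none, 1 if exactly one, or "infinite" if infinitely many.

Row reduce the augmented matrix [A | b].
R2 ← R2 − R1: [0, -3, -1, 8, -2, -1, 0]
R3 ← R3 − R1: [0, -3, -3, -2, 2, 3, -14]
R4 ← R4 + R1: [0, 0, 7, 3, 3, -2, -4]
R3 ← R3 − R2: [0, 0, -2, -10, 4, 4, -14]
R5 ← R5 − (2)·R2: [0, 0, 3, -17, 11, 6, -32]
R4 ← R4 + (7/2)·R3: [0, 0, 0, -32, 17, 12, -53]
R5 ← R5 + (3/2)·R3: [0, 0, 0, -32, 17, 12, -53]
R5 ← R5 − R4: [0, 0, 0, 0, 0, 0, 0]
The echelon form has 4 nonzero rows, and every pivot lies in the first 6 columns, so rank(A) = rank([A|b]) = 4.
The system is consistent.
rank = 4 < 6 unknowns, so there are infinitely many solutions.

infinite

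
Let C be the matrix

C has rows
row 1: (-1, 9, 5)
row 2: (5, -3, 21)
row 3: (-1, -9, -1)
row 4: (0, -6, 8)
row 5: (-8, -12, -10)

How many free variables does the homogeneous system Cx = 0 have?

0

Row reduce to echelon form.
R2 ← R2 + (5)·R1: [0, 42, 46]
R3 ← R3 − R1: [0, -18, -6]
R5 ← R5 − (8)·R1: [0, -84, -50]
R3 ← R3 + (3/7)·R2: [0, 0, 96/7]
R4 ← R4 + (1/7)·R2: [0, 0, 102/7]
R5 ← R5 + (2)·R2: [0, 0, 42]
R4 ← R4 − (17/16)·R3: [0, 0, 0]
R5 ← R5 − (49/16)·R3: [0, 0, 0]
3 nonzero rows, so rank(C) = 3.
C has 3 columns; by rank–nullity, nullity = 3 − 3 = 0.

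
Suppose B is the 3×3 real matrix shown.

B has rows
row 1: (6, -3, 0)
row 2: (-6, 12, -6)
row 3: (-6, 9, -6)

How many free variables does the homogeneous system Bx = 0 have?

Row reduce to echelon form.
R2 ← R2 + R1: [0, 9, -6]
R3 ← R3 + R1: [0, 6, -6]
R3 ← R3 − (2/3)·R2: [0, 0, -2]
3 nonzero rows, so rank(B) = 3.
B has 3 columns; by rank–nullity, nullity = 3 − 3 = 0.

0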